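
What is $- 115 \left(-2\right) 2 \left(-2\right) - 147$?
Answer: $-1067$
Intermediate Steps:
$- 115 \left(-2\right) 2 \left(-2\right) - 147 = - 115 \left(\left(-4\right) \left(-2\right)\right) - 147 = \left(-115\right) 8 - 147 = -920 - 147 = -1067$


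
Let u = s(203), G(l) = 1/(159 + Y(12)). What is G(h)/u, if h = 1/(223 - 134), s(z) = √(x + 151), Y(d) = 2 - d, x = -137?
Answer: √14/2086 ≈ 0.0017937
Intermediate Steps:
s(z) = √14 (s(z) = √(-137 + 151) = √14)
h = 1/89 ≈ 0.011236
G(l) = 1/149 (G(l) = 1/(159 + (2 - 1*12)) = 1/(159 + (2 - 12)) = 1/(159 - 10) = 1/149)
u = √14 ≈ 3.7417
G(h)/u = 1/(149*(√14)) = (√14/14)/149 = √14/2086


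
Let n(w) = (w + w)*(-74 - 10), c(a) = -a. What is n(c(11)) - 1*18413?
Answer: -16565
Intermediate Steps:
n(w) = -168*w (n(w) = (2*w)*(-84) = -168*w)
n(c(11)) - 1*18413 = -(-168)*11 - 1*18413 = -168*(-11) - 18413 = 1848 - 18413 = -16565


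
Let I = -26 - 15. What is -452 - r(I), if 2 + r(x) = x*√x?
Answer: -450 + 41*I*√41 ≈ -450.0 + 262.53*I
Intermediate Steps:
I = -41
r(x) = -2 + x^(3/2) (r(x) = -2 + x*√x = -2 + x^(3/2))
-452 - r(I) = -452 - (-2 + (-41)^(3/2)) = -452 - (-2 - 41*I*√41) = -452 + (2 + 41*I*√41) = -450 + 41*I*√41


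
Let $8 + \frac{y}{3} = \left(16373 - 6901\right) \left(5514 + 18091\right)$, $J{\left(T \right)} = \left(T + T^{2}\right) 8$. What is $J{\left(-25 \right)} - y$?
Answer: $-670754856$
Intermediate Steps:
$J{\left(T \right)} = 8 T + 8 T^{2}$
$y = 670759656$ ($y = -24 + 3 \left(16373 - 6901\right) \left(5514 + 18091\right) = -24 + 3 \cdot 9472 \cdot 23605 = -24 + 3 \cdot 223586560 = -24 + 670759680 = 670759656$)
$J{\left(-25 \right)} - y = 8 \left(-25\right) \left(1 - 25\right) - 670759656 = 8 \left(-25\right) \left(-24\right) - 670759656 = 4800 - 670759656 = -670754856$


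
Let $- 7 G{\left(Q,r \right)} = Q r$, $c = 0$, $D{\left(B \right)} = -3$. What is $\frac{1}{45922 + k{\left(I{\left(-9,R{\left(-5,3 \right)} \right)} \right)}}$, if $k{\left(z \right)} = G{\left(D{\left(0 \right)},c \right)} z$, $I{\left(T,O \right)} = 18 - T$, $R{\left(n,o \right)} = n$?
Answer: $\frac{1}{45922} \approx 2.1776 \cdot 10^{-5}$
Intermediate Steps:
$G{\left(Q,r \right)} = - \frac{Q r}{7}$
$k{\left(z \right)} = 0$ ($k{\left(z \right)} = \left(- \frac{1}{7}\right) \left(-3\right) 0 z = 0 z = 0$)
$\frac{1}{45922 + k{\left(I{\left(-9,R{\left(-5,3 \right)} \right)} \right)}} = \frac{1}{45922 + 0} = \frac{1}{45922}$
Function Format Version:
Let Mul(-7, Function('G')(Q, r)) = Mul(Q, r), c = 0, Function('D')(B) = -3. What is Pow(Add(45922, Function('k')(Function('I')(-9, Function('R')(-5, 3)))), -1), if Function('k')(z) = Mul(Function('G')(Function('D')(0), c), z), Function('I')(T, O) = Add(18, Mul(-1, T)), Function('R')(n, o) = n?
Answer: Rational(1, 45922) ≈ 2.1776e-5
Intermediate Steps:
Function('G')(Q, r) = Mul(Rational(-1, 7), Q, r) (Function('G')(Q, r) = Mul(Rational(-1, 7), Mul(Q, r)) = Mul(Rational(-1, 7), Q, r))
Function('k')(z) = 0 (Function('k')(z) = Mul(Mul(Rational(-1, 7), -3, 0), z) = Mul(0, z) = 0)
Pow(Add(45922, Function('k')(Function('I')(-9, Function('R')(-5, 3)))), -1) = Pow(Add(45922, 0), -1) = Pow(45922, -1) = Rational(1, 45922)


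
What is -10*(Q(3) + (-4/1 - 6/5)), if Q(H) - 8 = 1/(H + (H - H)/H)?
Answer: -94/3 ≈ -31.333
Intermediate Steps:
Q(H) = 8 + 1/H (Q(H) = 8 + 1/(H + (H - H)/H) = 8 + 1/(H + 0/H) = 8 + 1/(H + 0) = 8 + 1/H)
-10*(Q(3) + (-4/1 - 6/5)) = -10*((8 + 1/3) + (-4/1 - 6/5)) = -10*((8 + 1/3) + (-4*1 - 6*1/5)) = -10*(25/3 + (-4 - 6/5)) = -10*(25/3 - 26/5) = -10*47/15 = -94/3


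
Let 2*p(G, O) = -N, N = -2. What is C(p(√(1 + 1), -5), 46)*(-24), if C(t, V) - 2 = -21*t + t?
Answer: 432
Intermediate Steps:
p(G, O) = 1 (p(G, O) = (-1*(-2))/2 = (½)*2 = 1)
C(t, V) = 2 - 20*t (C(t, V) = 2 + (-21*t + t) = 2 - 20*t)
C(p(√(1 + 1), -5), 46)*(-24) = (2 - 20*1)*(-24) = (2 - 20)*(-24) = -18*(-24) = 432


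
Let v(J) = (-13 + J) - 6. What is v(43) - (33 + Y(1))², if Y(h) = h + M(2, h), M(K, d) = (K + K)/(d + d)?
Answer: -1272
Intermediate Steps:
M(K, d) = K/d (M(K, d) = (2*K)/((2*d)) = (2*K)*(1/(2*d)) = K/d)
Y(h) = h + 2/h
v(J) = -19 + J
v(43) - (33 + Y(1))² = (-19 + 43) - (33 + (1 + 2/1))² = 24 - (33 + (1 + 2*1))² = 24 - (33 + (1 + 2))² = 24 - (33 + 3)² = 24 - 1*36² = 24 - 1*1296 = 24 - 1296 = -1272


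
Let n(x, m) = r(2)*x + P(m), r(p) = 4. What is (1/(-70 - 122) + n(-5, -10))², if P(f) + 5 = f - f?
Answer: 23049601/36864 ≈ 625.26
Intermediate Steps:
P(f) = -5 (P(f) = -5 + (f - f) = -5 + 0 = -5)
n(x, m) = -5 + 4*x (n(x, m) = 4*x - 5 = -5 + 4*x)
(1/(-70 - 122) + n(-5, -10))² = (1/(-70 - 122) + (-5 + 4*(-5)))² = (1/(-192) + (-5 - 20))² = (-1/192 - 25)² = (-4801/192)² = 23049601/36864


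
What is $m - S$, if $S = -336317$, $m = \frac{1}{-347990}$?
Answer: $\frac{117034952829}{347990} \approx 3.3632 \cdot 10^{5}$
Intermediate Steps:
$m = - \frac{1}{347990} \approx -2.8736 \cdot 10^{-6}$
$m - S = - \frac{1}{347990} - -336317 = - \frac{1}{347990} + 336317 = \frac{117034952829}{347990}$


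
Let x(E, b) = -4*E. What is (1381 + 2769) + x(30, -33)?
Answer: 4030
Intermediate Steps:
(1381 + 2769) + x(30, -33) = (1381 + 2769) - 4*30 = 4150 - 120 = 4030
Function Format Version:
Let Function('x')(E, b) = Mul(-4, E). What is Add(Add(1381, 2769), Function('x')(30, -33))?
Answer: 4030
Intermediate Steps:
Add(Add(1381, 2769), Function('x')(30, -33)) = Add(Add(1381, 2769), Mul(-4, 30)) = Add(4150, -120) = 4030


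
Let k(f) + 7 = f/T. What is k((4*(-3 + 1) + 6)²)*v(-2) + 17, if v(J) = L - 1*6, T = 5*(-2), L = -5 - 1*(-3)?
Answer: 381/5 ≈ 76.200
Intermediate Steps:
L = -2 (L = -5 + 3 = -2)
T = -10
k(f) = -7 - f/10 (k(f) = -7 + f/(-10) = -7 + f*(-⅒) = -7 - f/10)
v(J) = -8 (v(J) = -2 - 1*6 = -2 - 6 = -8)
k((4*(-3 + 1) + 6)²)*v(-2) + 17 = (-7 - (4*(-3 + 1) + 6)²/10)*(-8) + 17 = (-7 - (4*(-2) + 6)²/10)*(-8) + 17 = (-7 - (-8 + 6)²/10)*(-8) + 17 = (-7 - ⅒*(-2)²)*(-8) + 17 = (-7 - ⅒*4)*(-8) + 17 = (-7 - ⅖)*(-8) + 17 = -37/5*(-8) + 17 = 296/5 + 17 = 381/5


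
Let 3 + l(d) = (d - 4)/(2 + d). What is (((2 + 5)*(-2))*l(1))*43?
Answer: 2408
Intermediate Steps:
l(d) = -3 + (-4 + d)/(2 + d) (l(d) = -3 + (d - 4)/(2 + d) = -3 + (-4 + d)/(2 + d))
(((2 + 5)*(-2))*l(1))*43 = (((2 + 5)*(-2))*(2*(-5 - 1*1)/(2 + 1)))*43 = ((7*(-2))*(2*(-5 - 1)/3))*43 = -28*(-6)/3*43 = -14*(-4)*43 = 56*43 = 2408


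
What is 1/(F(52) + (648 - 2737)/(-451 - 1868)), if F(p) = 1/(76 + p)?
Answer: 296832/269711 ≈ 1.1006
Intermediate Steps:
1/(F(52) + (648 - 2737)/(-451 - 1868)) = 1/(1/(76 + 52) + (648 - 2737)/(-451 - 1868)) = 1/(1/128 - 2089/(-2319)) = 1/(1/128 - 2089*(-1/2319)) = 1/(1/128 + 2089/2319) = 1/(269711/296832) = 296832/269711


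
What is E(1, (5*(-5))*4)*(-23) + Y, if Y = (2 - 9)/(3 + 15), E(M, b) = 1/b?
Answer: -143/900 ≈ -0.15889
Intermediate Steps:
Y = -7/18 ≈ -0.38889
E(1, (5*(-5))*4)*(-23) + Y = -23/((5*(-5))*4) - 7/18 = -23/(-25*4) - 7/18 = -23/(-100) - 7/18 = -1/100*(-23) - 7/18 = 23/100 - 7/18 = -143/900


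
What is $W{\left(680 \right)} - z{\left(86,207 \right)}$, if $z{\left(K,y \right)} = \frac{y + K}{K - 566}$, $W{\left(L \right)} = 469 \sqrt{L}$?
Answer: $\frac{293}{480} + 938 \sqrt{170} \approx 12231.0$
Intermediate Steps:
$z{\left(K,y \right)} = \frac{K + y}{-566 + K}$
$W{\left(680 \right)} - z{\left(86,207 \right)} = 469 \sqrt{680} - \frac{86 + 207}{-566 + 86} = 469 \cdot 2 \sqrt{170} - \frac{1}{-480} \cdot 293 = 938 \sqrt{170} - \left(- \frac{1}{480}\right) 293 = 938 \sqrt{170} - - \frac{293}{480} = 938 \sqrt{170} + \frac{293}{480} = \frac{293}{480} + 938 \sqrt{170}$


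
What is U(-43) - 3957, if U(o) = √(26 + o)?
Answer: -3957 + I*√17 ≈ -3957.0 + 4.1231*I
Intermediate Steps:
U(-43) - 3957 = √(26 - 43) - 3957 = √(-17) - 3957 = I*√17 - 3957 = -3957 + I*√17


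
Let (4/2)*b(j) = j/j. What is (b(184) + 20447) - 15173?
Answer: 10549/2 ≈ 5274.5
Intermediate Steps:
b(j) = ½ (b(j) = (j/j)/2 = (½)*1 = ½)
(b(184) + 20447) - 15173 = (½ + 20447) - 15173 = 40895/2 - 15173 = 10549/2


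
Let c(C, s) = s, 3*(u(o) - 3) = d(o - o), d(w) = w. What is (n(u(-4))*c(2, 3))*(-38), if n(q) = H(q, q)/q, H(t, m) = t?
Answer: -114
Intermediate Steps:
u(o) = 3 (u(o) = 3 + (o - o)/3 = 3 + (1/3)*0 = 3 + 0 = 3)
n(q) = 1 (n(q) = q/q = 1)
(n(u(-4))*c(2, 3))*(-38) = (1*3)*(-38) = 3*(-38) = -114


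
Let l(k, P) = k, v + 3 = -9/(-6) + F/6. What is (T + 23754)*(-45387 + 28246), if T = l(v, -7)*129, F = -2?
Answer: -806226935/2 ≈ -4.0311e+8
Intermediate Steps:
v = -11/6 (v = -3 + (-9/(-6) - 2/6) = -3 + (-9*(-⅙) - 2*⅙) = -3 + (3/2 - ⅓) = -3 + 7/6 = -11/6 ≈ -1.8333)
T = -473/2 (T = -11/6*129 = -473/2 ≈ -236.50)
(T + 23754)*(-45387 + 28246) = (-473/2 + 23754)*(-45387 + 28246) = (47035/2)*(-17141) = -806226935/2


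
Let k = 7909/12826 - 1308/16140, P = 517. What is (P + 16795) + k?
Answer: 27150730201/1568270 ≈ 17313.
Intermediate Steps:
k = 839961/1568270 (k = 7909*(1/12826) - 1308*1/16140 = 719/1166 - 109/1345 = 839961/1568270 ≈ 0.53560)
(P + 16795) + k = (517 + 16795) + 839961/1568270 = 17312 + 839961/1568270 = 27150730201/1568270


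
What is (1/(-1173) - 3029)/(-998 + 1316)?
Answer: -1776509/186507 ≈ -9.5252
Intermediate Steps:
(1/(-1173) - 3029)/(-998 + 1316) = (-1/1173 - 3029)/318 = -3553018/1173*1/318 = -1776509/186507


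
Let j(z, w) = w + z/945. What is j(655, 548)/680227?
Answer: 103703/128562903 ≈ 0.00080663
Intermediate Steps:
j(z, w) = w + z/945 (j(z, w) = w + z*(1/945) = w + z/945)
j(655, 548)/680227 = (548 + (1/945)*655)/680227 = (548 + 131/189)*(1/680227) = (103703/189)*(1/680227) = 103703/128562903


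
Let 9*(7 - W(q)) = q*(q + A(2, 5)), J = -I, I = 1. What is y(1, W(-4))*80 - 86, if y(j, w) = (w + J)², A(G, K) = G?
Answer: 162314/81 ≈ 2003.9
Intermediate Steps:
J = -1 (J = -1*1 = -1)
W(q) = 7 - q*(2 + q)/9 (W(q) = 7 - q*(q + 2)/9 = 7 - q*(2 + q)/9)
y(j, w) = (-1 + w)² (y(j, w) = (w - 1)² = (-1 + w)²)
y(1, W(-4))*80 - 86 = (-1 + (7 - 2/9*(-4) - ⅑*(-4)²))²*80 - 86 = (-1 + (7 + 8/9 - ⅑*16))²*80 - 86 = (-1 + (7 + 8/9 - 16/9))²*80 - 86 = (-1 + 55/9)²*80 - 86 = (46/9)²*80 - 86 = (2116/81)*80 - 86 = 169280/81 - 86 = 162314/81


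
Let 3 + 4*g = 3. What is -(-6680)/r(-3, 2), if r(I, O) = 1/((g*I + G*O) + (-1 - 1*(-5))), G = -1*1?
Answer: 13360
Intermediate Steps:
g = 0 (g = -¾ + (¼)*3 = -¾ + ¾ = 0)
G = -1
r(I, O) = 1/(4 - O) (r(I, O) = 1/((0*I - O) + (-1 - 1*(-5))) = 1/((0 - O) + (-1 + 5)) = 1/(-O + 4) = 1/(4 - O))
-(-6680)/r(-3, 2) = -(-6680)/(1/(4 - 1*2)) = -(-6680)/(1/(4 - 2)) = -(-6680)/(1/2) = -(-6680)/½ = -(-6680)*2 = -334*(-40) = 13360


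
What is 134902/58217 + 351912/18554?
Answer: 11495116306/540079109 ≈ 21.284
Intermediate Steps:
134902/58217 + 351912/18554 = 134902*(1/58217) + 351912*(1/18554) = 134902/58217 + 175956/9277 = 11495116306/540079109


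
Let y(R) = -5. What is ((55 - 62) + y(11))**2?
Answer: 144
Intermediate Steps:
((55 - 62) + y(11))**2 = ((55 - 62) - 5)**2 = (-7 - 5)**2 = (-12)**2 = 144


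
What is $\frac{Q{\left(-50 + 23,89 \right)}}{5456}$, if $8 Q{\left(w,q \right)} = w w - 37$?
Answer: $\frac{173}{10912} \approx 0.015854$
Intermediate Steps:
$Q{\left(w,q \right)} = - \frac{37}{8} + \frac{w^{2}}{8}$ ($Q{\left(w,q \right)} = \frac{w w - 37}{8} = \frac{w^{2} - 37}{8} = \frac{-37 + w^{2}}{8} = - \frac{37}{8} + \frac{w^{2}}{8}$)
$\frac{Q{\left(-50 + 23,89 \right)}}{5456} = \frac{- \frac{37}{8} + \frac{\left(-50 + 23\right)^{2}}{8}}{5456} = \left(- \frac{37}{8} + \frac{\left(-27\right)^{2}}{8}\right) \frac{1}{5456} = \left(- \frac{37}{8} + \frac{1}{8} \cdot 729\right) \frac{1}{5456} = \left(- \frac{37}{8} + \frac{729}{8}\right) \frac{1}{5456} = \frac{173}{2} \cdot \frac{1}{5456} = \frac{173}{10912}$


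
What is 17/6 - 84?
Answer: -487/6 ≈ -81.167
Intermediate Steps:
17/6 - 84 = -487/6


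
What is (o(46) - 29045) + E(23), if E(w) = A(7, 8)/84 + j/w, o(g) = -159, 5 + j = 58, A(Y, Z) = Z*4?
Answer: -14104235/483 ≈ -29201.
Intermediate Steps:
A(Y, Z) = 4*Z
j = 53 (j = -5 + 58 = 53)
E(w) = 8/21 + 53/w (E(w) = (4*8)/84 + 53/w = 32*(1/84) + 53/w = 8/21 + 53/w)
(o(46) - 29045) + E(23) = (-159 - 29045) + (8/21 + 53/23) = -29204 + (8/21 + 53*(1/23)) = -29204 + (8/21 + 53/23) = -29204 + 1297/483 = -14104235/483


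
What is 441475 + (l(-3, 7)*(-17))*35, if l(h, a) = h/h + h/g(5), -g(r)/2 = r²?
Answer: 4408443/10 ≈ 4.4084e+5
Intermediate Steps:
g(r) = -2*r²
l(h, a) = 1 - h/50 (l(h, a) = h/h + h/((-2*5²)) = 1 + h/((-2*25)) = 1 + h/(-50) = 1 + h*(-1/50) = 1 - h/50)
441475 + (l(-3, 7)*(-17))*35 = 441475 + ((1 - 1/50*(-3))*(-17))*35 = 441475 + ((1 + 3/50)*(-17))*35 = 441475 + ((53/50)*(-17))*35 = 441475 - 901/50*35 = 441475 - 6307/10 = 4408443/10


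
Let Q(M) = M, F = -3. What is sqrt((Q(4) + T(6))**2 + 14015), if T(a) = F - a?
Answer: 6*sqrt(390) ≈ 118.49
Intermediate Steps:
T(a) = -3 - a
sqrt((Q(4) + T(6))**2 + 14015) = sqrt((4 + (-3 - 1*6))**2 + 14015) = sqrt((4 + (-3 - 6))**2 + 14015) = sqrt((4 - 9)**2 + 14015) = sqrt((-5)**2 + 14015) = sqrt(25 + 14015) = sqrt(14040) = 6*sqrt(390)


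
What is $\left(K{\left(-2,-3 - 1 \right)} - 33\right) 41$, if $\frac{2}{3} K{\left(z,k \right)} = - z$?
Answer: $-1230$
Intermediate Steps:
$K{\left(z,k \right)} = - \frac{3 z}{2}$ ($K{\left(z,k \right)} = \frac{3 \left(- z\right)}{2} = - \frac{3 z}{2}$)
$\left(K{\left(-2,-3 - 1 \right)} - 33\right) 41 = \left(\left(- \frac{3}{2}\right) \left(-2\right) - 33\right) 41 = \left(3 - 33\right) 41 = \left(-30\right) 41 = -1230$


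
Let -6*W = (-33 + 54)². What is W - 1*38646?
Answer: -77439/2 ≈ -38720.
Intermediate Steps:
W = -147/2 (W = -(-33 + 54)²/6 = -⅙*21² = -⅙*441 = -147/2 ≈ -73.500)
W - 1*38646 = -147/2 - 1*38646 = -147/2 - 38646 = -77439/2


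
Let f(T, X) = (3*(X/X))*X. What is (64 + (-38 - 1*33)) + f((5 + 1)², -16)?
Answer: -55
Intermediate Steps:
f(T, X) = 3*X (f(T, X) = (3*1)*X = 3*X)
(64 + (-38 - 1*33)) + f((5 + 1)², -16) = (64 + (-38 - 1*33)) + 3*(-16) = (64 + (-38 - 33)) - 48 = (64 - 71) - 48 = -7 - 48 = -55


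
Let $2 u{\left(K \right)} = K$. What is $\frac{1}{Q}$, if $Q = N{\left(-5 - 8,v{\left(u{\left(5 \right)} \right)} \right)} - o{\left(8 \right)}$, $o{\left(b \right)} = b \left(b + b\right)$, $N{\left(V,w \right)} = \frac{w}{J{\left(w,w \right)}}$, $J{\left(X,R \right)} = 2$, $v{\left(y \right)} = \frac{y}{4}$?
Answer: $- \frac{16}{2043} \approx -0.0078316$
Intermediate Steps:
$u{\left(K \right)} = \frac{K}{2}$
$v{\left(y \right)} = \frac{y}{4}$ ($v{\left(y \right)} = y \frac{1}{4} = \frac{y}{4}$)
$N{\left(V,w \right)} = \frac{w}{2}$
$o{\left(b \right)} = 2 b^{2}$ ($o{\left(b \right)} = b 2 b = 2 b^{2}$)
$Q = - \frac{2043}{16}$ ($Q = \frac{\frac{1}{4} \cdot \frac{1}{2} \cdot 5}{2} - 2 \cdot 8^{2} = \frac{\frac{1}{4} \cdot \frac{5}{2}}{2} - 2 \cdot 64 = \frac{1}{2} \cdot \frac{5}{8} - 128 = \frac{5}{16} - 128 = - \frac{2043}{16} \approx -127.69$)
$\frac{1}{Q} = \frac{1}{- \frac{2043}{16}} = - \frac{16}{2043}$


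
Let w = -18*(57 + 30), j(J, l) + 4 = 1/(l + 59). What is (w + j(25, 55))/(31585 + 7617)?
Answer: -178979/4469028 ≈ -0.040049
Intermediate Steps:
j(J, l) = -4 + 1/(59 + l) (j(J, l) = -4 + 1/(l + 59) = -4 + 1/(59 + l))
w = -1566 (w = -18*87 = -1566)
(w + j(25, 55))/(31585 + 7617) = (-1566 + (-235 - 4*55)/(59 + 55))/(31585 + 7617) = (-1566 + (-235 - 220)/114)/39202 = (-1566 + (1/114)*(-455))*(1/39202) = (-1566 - 455/114)*(1/39202) = -178979/114*1/39202 = -178979/4469028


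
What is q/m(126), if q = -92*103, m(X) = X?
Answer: -4738/63 ≈ -75.206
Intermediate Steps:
q = -9476
q/m(126) = -9476/126 = -9476*1/126 = -4738/63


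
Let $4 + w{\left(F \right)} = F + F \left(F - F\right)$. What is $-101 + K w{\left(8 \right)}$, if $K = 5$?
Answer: $-81$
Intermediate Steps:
$w{\left(F \right)} = -4 + F$ ($w{\left(F \right)} = -4 + \left(F + F \left(F - F\right)\right) = -4 + \left(F + F 0\right) = -4 + \left(F + 0\right) = -4 + F$)
$-101 + K w{\left(8 \right)} = -101 + 5 \left(-4 + 8\right) = -101 + 5 \cdot 4 = -101 + 20 = -81$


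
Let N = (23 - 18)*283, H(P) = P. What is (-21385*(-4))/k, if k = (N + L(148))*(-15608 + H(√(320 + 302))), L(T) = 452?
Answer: -667554160/227409040707 - 42770*√622/227409040707 ≈ -0.0029402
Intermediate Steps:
N = 1415 (N = 5*283 = 1415)
k = -29140136 + 1867*√622 (k = (1415 + 452)*(-15608 + √(320 + 302)) = 1867*(-15608 + √622) = -29140136 + 1867*√622 ≈ -2.9094e+7)
(-21385*(-4))/k = (-21385*(-4))/(-29140136 + 1867*√622) = (-4277*(-20))/(-29140136 + 1867*√622) = 85540/(-29140136 + 1867*√622)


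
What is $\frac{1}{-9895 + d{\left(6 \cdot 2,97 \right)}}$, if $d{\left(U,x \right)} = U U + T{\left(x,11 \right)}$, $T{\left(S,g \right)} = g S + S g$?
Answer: $- \frac{1}{7617} \approx -0.00013129$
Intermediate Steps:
$T{\left(S,g \right)} = 2 S g$ ($T{\left(S,g \right)} = S g + S g = 2 S g$)
$d{\left(U,x \right)} = U^{2} + 22 x$ ($d{\left(U,x \right)} = U U + 2 x 11 = U^{2} + 22 x$)
$\frac{1}{-9895 + d{\left(6 \cdot 2,97 \right)}} = \frac{1}{-9895 + \left(\left(6 \cdot 2\right)^{2} + 22 \cdot 97\right)} = \frac{1}{-9895 + \left(12^{2} + 2134\right)} = \frac{1}{-9895 + \left(144 + 2134\right)} = \frac{1}{-9895 + 2278} = \frac{1}{-7617} = - \frac{1}{7617}$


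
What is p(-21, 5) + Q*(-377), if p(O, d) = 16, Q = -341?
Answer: 128573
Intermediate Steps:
p(-21, 5) + Q*(-377) = 16 - 341*(-377) = 16 + 128557 = 128573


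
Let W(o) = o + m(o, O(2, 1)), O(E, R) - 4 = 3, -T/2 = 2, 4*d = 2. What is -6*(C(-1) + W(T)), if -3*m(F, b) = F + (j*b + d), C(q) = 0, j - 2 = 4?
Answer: 101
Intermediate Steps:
d = ½ (d = (¼)*2 = ½ ≈ 0.50000)
j = 6 (j = 2 + 4 = 6)
T = -4 (T = -2*2 = -4)
O(E, R) = 7 (O(E, R) = 4 + 3 = 7)
m(F, b) = -⅙ - 2*b - F/3 (m(F, b) = -(F + (6*b + ½))/3 = -(F + (½ + 6*b))/3 = -(½ + F + 6*b)/3 = -⅙ - 2*b - F/3)
W(o) = -85/6 + 2*o/3 (W(o) = o + (-⅙ - 2*7 - o/3) = o + (-⅙ - 14 - o/3) = o + (-85/6 - o/3) = -85/6 + 2*o/3)
-6*(C(-1) + W(T)) = -6*(0 + (-85/6 + (⅔)*(-4))) = -6*(0 + (-85/6 - 8/3)) = -6*(0 - 101/6) = -6*(-101/6) = 101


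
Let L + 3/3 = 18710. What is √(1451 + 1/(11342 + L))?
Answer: √16177084742/3339 ≈ 38.092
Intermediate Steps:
L = 18709 (L = -1 + 18710 = 18709)
√(1451 + 1/(11342 + L)) = √(1451 + 1/(11342 + 18709)) = √(1451 + 1/30051) = √(43604002/30051) = √16177084742/3339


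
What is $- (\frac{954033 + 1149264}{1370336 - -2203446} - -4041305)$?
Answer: $- \frac{14442745168807}{3573782} \approx -4.0413 \cdot 10^{6}$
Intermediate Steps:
$- (\frac{954033 + 1149264}{1370336 - -2203446} - -4041305) = - (\frac{2103297}{1370336 + 2203446} + 4041305) = - (\frac{2103297}{3573782} + 4041305) = \left(-1\right) \frac{14442745168807}{3573782} = - \frac{14442745168807}{3573782}$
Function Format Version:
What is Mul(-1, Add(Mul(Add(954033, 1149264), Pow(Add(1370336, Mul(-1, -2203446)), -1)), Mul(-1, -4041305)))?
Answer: Rational(-14442745168807, 3573782) ≈ -4.0413e+6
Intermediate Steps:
Mul(-1, Add(Mul(Add(954033, 1149264), Pow(Add(1370336, Mul(-1, -2203446)), -1)), Mul(-1, -4041305))) = Mul(-1, Add(Mul(2103297, Pow(Add(1370336, 2203446), -1)), 4041305)) = Mul(-1, Add(Mul(2103297, Pow(3573782, -1)), 4041305)) = Mul(-1, Add(Mul(2103297, Rational(1, 3573782)), 4041305)) = Mul(-1, Add(Rational(2103297, 3573782), 4041305)) = Mul(-1, Rational(14442745168807, 3573782)) = Rational(-14442745168807, 3573782)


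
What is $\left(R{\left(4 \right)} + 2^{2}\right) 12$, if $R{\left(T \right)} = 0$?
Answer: $48$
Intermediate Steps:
$\left(R{\left(4 \right)} + 2^{2}\right) 12 = \left(0 + 2^{2}\right) 12 = \left(0 + 4\right) 12 = 4 \cdot 12 = 48$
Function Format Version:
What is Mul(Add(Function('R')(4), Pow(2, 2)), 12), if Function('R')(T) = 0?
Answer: 48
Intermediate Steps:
Mul(Add(Function('R')(4), Pow(2, 2)), 12) = Mul(Add(0, Pow(2, 2)), 12) = Mul(Add(0, 4), 12) = Mul(4, 12) = 48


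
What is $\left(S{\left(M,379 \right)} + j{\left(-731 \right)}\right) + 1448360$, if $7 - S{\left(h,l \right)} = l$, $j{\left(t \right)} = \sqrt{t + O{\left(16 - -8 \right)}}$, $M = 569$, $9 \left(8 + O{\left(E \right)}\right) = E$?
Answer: $1447988 + \frac{47 i \sqrt{3}}{3} \approx 1.448 \cdot 10^{6} + 27.135 i$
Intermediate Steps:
$O{\left(E \right)} = -8 + \frac{E}{9}$
$j{\left(t \right)} = \sqrt{- \frac{16}{3} + t}$ ($j{\left(t \right)} = \sqrt{t - \left(8 - \frac{16 - -8}{9}\right)} = \sqrt{t - \left(8 - \frac{16 + 8}{9}\right)} = \sqrt{t + \left(-8 + \frac{1}{9} \cdot 24\right)} = \sqrt{t + \left(-8 + \frac{8}{3}\right)} = \sqrt{t - \frac{16}{3}} = \sqrt{- \frac{16}{3} + t}$)
$S{\left(h,l \right)} = 7 - l$
$\left(S{\left(M,379 \right)} + j{\left(-731 \right)}\right) + 1448360 = \left(\left(7 - 379\right) + \frac{\sqrt{-48 + 9 \left(-731\right)}}{3}\right) + 1448360 = \left(\left(7 - 379\right) + \frac{\sqrt{-48 - 6579}}{3}\right) + 1448360 = \left(-372 + \frac{\sqrt{-6627}}{3}\right) + 1448360 = \left(-372 + \frac{47 i \sqrt{3}}{3}\right) + 1448360 = 1447988 + \frac{47 i \sqrt{3}}{3}$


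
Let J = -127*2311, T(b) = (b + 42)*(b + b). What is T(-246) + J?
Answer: -193129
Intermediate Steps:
T(b) = 2*b*(42 + b) (T(b) = (42 + b)*(2*b) = 2*b*(42 + b))
J = -293497
T(-246) + J = 2*(-246)*(42 - 246) - 293497 = 2*(-246)*(-204) - 293497 = 100368 - 293497 = -193129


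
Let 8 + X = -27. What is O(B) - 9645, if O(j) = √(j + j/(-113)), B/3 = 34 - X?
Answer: -9645 + 12*√18193/113 ≈ -9630.7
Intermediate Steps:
X = -35 (X = -8 - 27 = -35)
B = 207 (B = 3*(34 - 1*(-35)) = 3*(34 + 35) = 3*69 = 207)
O(j) = 4*√791*√j/113 (O(j) = √(j + j*(-1/113)) = √(j - j/113) = √(112*j/113) = 4*√791*√j/113)
O(B) - 9645 = 4*√791*√207/113 - 9645 = 4*√791*(3*√23)/113 - 9645 = 12*√18193/113 - 9645 = -9645 + 12*√18193/113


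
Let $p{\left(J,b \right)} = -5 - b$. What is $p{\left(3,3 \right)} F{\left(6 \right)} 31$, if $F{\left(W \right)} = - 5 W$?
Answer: $7440$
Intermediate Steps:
$p{\left(3,3 \right)} F{\left(6 \right)} 31 = \left(-5 - 3\right) \left(\left(-5\right) 6\right) 31 = \left(-5 - 3\right) \left(-30\right) 31 = \left(-8\right) \left(-30\right) 31 = 240 \cdot 31 = 7440$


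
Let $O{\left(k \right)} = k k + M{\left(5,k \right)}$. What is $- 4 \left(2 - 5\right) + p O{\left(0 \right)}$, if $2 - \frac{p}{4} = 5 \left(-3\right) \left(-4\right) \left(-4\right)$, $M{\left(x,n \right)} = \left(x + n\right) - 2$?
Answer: $2916$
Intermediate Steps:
$M{\left(x,n \right)} = -2 + n + x$ ($M{\left(x,n \right)} = \left(n + x\right) - 2 = -2 + n + x$)
$O{\left(k \right)} = 3 + k + k^{2}$ ($O{\left(k \right)} = k k + \left(-2 + k + 5\right) = k^{2} + \left(3 + k\right) = 3 + k + k^{2}$)
$p = 968$ ($p = 8 - 4 \cdot 5 \left(-3\right) \left(-4\right) \left(-4\right) = 8 - 4 \left(-15\right) \left(-4\right) \left(-4\right) = 8 - 4 \cdot 60 \left(-4\right) = 8 - -960 = 8 + 960 = 968$)
$- 4 \left(2 - 5\right) + p O{\left(0 \right)} = - 4 \left(2 - 5\right) + 968 \left(3 + 0 + 0^{2}\right) = \left(-4\right) \left(-3\right) + 968 \left(3 + 0 + 0\right) = 12 + 968 \cdot 3 = 12 + 2904 = 2916$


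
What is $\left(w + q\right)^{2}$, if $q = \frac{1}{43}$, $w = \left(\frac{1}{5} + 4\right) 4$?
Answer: $\frac{13082689}{46225} \approx 283.02$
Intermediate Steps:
$w = \frac{84}{5}$ ($w = \left(\frac{1}{5} + 4\right) 4 = \frac{21}{5} \cdot 4 = \frac{84}{5} \approx 16.8$)
$q = \frac{1}{43} \approx 0.023256$
$\left(w + q\right)^{2} = \left(\frac{84}{5} + \frac{1}{43}\right)^{2} = \left(\frac{3617}{215}\right)^{2} = \frac{13082689}{46225}$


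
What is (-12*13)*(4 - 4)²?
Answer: 0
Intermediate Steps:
(-12*13)*(4 - 4)² = -156*0² = -156*0 = 0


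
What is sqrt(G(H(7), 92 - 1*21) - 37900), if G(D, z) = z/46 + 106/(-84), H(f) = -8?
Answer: 2*I*sqrt(2210396853)/483 ≈ 194.68*I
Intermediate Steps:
G(D, z) = -53/42 + z/46 (G(D, z) = z*(1/46) + 106*(-1/84) = z/46 - 53/42 = -53/42 + z/46)
sqrt(G(H(7), 92 - 1*21) - 37900) = sqrt((-53/42 + (92 - 1*21)/46) - 37900) = sqrt((-53/42 + (92 - 21)/46) - 37900) = sqrt((-53/42 + (1/46)*71) - 37900) = sqrt((-53/42 + 71/46) - 37900) = sqrt(136/483 - 37900) = sqrt(-18305564/483) = 2*I*sqrt(2210396853)/483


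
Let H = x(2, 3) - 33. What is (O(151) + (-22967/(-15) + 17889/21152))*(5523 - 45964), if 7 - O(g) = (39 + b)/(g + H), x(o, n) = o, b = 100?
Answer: -6577321045161/105760 ≈ -6.2191e+7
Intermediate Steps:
H = -31 (H = 2 - 33 = -31)
O(g) = 7 - 139/(-31 + g) (O(g) = 7 - (39 + 100)/(g - 31) = 7 - 139/(-31 + g))
(O(151) + (-22967/(-15) + 17889/21152))*(5523 - 45964) = ((-356 + 7*151)/(-31 + 151) + (-22967/(-15) + 17889/21152))*(5523 - 45964) = ((-356 + 1057)/120 + (-22967*(-1/15) + 17889*(1/21152)))*(-40441) = ((1/120)*701 + (22967/15 + 17889/21152))*(-40441) = (701/120 + 486066319/317280)*(-40441) = (162639921/105760)*(-40441) = -6577321045161/105760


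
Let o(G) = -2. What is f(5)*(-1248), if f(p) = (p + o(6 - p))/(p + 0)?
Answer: -3744/5 ≈ -748.80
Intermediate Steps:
f(p) = (-2 + p)/p (f(p) = (p - 2)/(p + 0) = (-2 + p)/p)
f(5)*(-1248) = ((-2 + 5)/5)*(-1248) = ((⅕)*3)*(-1248) = (⅗)*(-1248) = -3744/5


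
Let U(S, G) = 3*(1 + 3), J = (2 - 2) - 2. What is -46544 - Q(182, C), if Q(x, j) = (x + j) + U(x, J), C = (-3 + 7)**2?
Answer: -46754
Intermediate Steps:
J = -2 (J = 0 - 2 = -2)
U(S, G) = 12 (U(S, G) = 3*4 = 12)
C = 16 (C = 4**2 = 16)
Q(x, j) = 12 + j + x (Q(x, j) = (x + j) + 12 = (j + x) + 12 = 12 + j + x)
-46544 - Q(182, C) = -46544 - (12 + 16 + 182) = -46544 - 1*210 = -46544 - 210 = -46754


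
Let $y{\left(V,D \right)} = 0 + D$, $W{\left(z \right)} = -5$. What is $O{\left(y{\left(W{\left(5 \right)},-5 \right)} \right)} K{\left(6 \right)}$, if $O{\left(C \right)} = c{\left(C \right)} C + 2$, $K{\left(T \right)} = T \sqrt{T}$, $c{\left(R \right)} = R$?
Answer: $162 \sqrt{6} \approx 396.82$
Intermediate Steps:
$y{\left(V,D \right)} = D$
$K{\left(T \right)} = T^{\frac{3}{2}}$
$O{\left(C \right)} = 2 + C^{2}$ ($O{\left(C \right)} = C C + 2 = C^{2} + 2 = 2 + C^{2}$)
$O{\left(y{\left(W{\left(5 \right)},-5 \right)} \right)} K{\left(6 \right)} = \left(2 + \left(-5\right)^{2}\right) 6^{\frac{3}{2}} = \left(2 + 25\right) 6 \sqrt{6} = 27 \cdot 6 \sqrt{6} = 162 \sqrt{6}$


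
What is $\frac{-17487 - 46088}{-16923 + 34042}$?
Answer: $- \frac{63575}{17119} \approx -3.7137$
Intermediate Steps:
$\frac{-17487 - 46088}{-16923 + 34042} = - \frac{63575}{17119}$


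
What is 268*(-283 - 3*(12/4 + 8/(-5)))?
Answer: -384848/5 ≈ -76970.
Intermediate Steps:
268*(-283 - 3*(12/4 + 8/(-5))) = 268*(-283 - 3*(12*(¼) + 8*(-⅕))) = 268*(-283 - 3*(3 - 8/5)) = 268*(-283 - 3*7/5) = 268*(-283 - 21/5) = 268*(-1436/5) = -384848/5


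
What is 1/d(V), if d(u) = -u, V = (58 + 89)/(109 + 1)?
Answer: -110/147 ≈ -0.74830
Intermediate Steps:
V = 147/110 ≈ 1.3364
1/d(V) = 1/(-1*147/110) = 1/(-147/110) = -110/147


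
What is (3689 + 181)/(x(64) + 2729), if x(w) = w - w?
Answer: 3870/2729 ≈ 1.4181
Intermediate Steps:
x(w) = 0
(3689 + 181)/(x(64) + 2729) = (3689 + 181)/(0 + 2729) = 3870/2729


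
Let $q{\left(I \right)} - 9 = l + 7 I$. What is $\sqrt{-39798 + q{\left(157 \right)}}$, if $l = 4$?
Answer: $29 i \sqrt{46} \approx 196.69 i$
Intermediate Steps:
$q{\left(I \right)} = 13 + 7 I$ ($q{\left(I \right)} = 9 + \left(4 + 7 I\right) = 13 + 7 I$)
$\sqrt{-39798 + q{\left(157 \right)}} = \sqrt{-39798 + \left(13 + 7 \cdot 157\right)} = \sqrt{-39798 + \left(13 + 1099\right)} = \sqrt{-39798 + 1112} = \sqrt{-38686} = 29 i \sqrt{46}$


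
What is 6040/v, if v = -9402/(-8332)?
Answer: 25162640/4701 ≈ 5352.6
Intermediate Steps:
v = 4701/4166 (v = -9402*(-1/8332) = 4701/4166 ≈ 1.1284)
6040/v = 6040/(4701/4166) = 6040*(4166/4701) = 25162640/4701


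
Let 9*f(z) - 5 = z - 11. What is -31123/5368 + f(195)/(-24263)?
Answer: -755250077/130243784 ≈ -5.7987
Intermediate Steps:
f(z) = -⅔ + z/9 (f(z) = 5/9 + (z - 11)/9 = 5/9 + (-11 + z)/9 = 5/9 + (-11/9 + z/9) = -⅔ + z/9)
-31123/5368 + f(195)/(-24263) = -31123/5368 + (-⅔ + (⅑)*195)/(-24263) = -31123*1/5368 + (-⅔ + 65/3)*(-1/24263) = -31123/5368 + 21*(-1/24263) = -31123/5368 - 21/24263 = -755250077/130243784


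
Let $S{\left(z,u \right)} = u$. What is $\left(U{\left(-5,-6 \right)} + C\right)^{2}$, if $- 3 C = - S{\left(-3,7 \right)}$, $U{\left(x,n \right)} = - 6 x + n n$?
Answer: $\frac{42025}{9} \approx 4669.4$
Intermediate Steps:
$U{\left(x,n \right)} = n^{2} - 6 x$ ($U{\left(x,n \right)} = - 6 x + n^{2} = n^{2} - 6 x$)
$C = \frac{7}{3}$ ($C = - \frac{\left(-1\right) 7}{3} = \left(- \frac{1}{3}\right) \left(-7\right) = \frac{7}{3} \approx 2.3333$)
$\left(U{\left(-5,-6 \right)} + C\right)^{2} = \left(\left(\left(-6\right)^{2} - -30\right) + \frac{7}{3}\right)^{2} = \left(\left(36 + 30\right) + \frac{7}{3}\right)^{2} = \left(66 + \frac{7}{3}\right)^{2} = \left(\frac{205}{3}\right)^{2} = \frac{42025}{9}$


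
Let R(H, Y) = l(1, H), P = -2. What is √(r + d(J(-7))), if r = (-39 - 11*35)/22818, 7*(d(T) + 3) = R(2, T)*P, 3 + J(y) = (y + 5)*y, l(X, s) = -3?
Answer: I*√13785871197/79863 ≈ 1.4702*I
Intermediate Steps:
J(y) = -3 + y*(5 + y) (J(y) = -3 + (y + 5)*y = -3 + (5 + y)*y = -3 + y*(5 + y))
R(H, Y) = -3
d(T) = -15/7 (d(T) = -3 + (-3*(-2))/7 = -3 + (⅐)*6 = -3 + 6/7 = -15/7)
r = -212/11409 (r = (-39 - 385)*(1/22818) = -424*1/22818 = -212/11409 ≈ -0.018582)
√(r + d(J(-7))) = √(-212/11409 - 15/7) = √(-172619/79863) = I*√13785871197/79863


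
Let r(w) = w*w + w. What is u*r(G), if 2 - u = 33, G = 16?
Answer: -8432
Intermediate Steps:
r(w) = w + w**2 (r(w) = w**2 + w = w + w**2)
u = -31 (u = 2 - 1*33 = 2 - 33 = -31)
u*r(G) = -496*(1 + 16) = -496*17 = -31*272 = -8432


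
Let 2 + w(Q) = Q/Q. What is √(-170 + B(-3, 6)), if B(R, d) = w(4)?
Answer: 3*I*√19 ≈ 13.077*I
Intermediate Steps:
w(Q) = -1 (w(Q) = -2 + Q/Q = -2 + 1 = -1)
B(R, d) = -1
√(-170 + B(-3, 6)) = √(-170 - 1) = √(-171) = 3*I*√19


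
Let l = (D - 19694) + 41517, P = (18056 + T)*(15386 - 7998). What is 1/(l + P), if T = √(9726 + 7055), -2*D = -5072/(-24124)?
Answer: 4852864121336857/647433635820966482125505 - 268723435868*√16781/647433635820966482125505 ≈ 7.4418e-9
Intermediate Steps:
D = -634/6031 (D = -(-2536)/(-24124) = -(-2536)*(-1)/24124 = -½*1268/6031 = -634/6031 ≈ -0.10512)
T = √16781 ≈ 129.54
P = 133397728 + 7388*√16781 (P = (18056 + √16781)*(15386 - 7998) = (18056 + √16781)*7388 = 133397728 + 7388*√16781 ≈ 1.3435e+8)
l = 131613879/6031 (l = (-634/6031 - 19694) + 41517 = -118775148/6031 + 41517 = 131613879/6031 ≈ 21823.)
1/(l + P) = 1/(131613879/6031 + (133397728 + 7388*√16781)) = 1/(804653311447/6031 + 7388*√16781)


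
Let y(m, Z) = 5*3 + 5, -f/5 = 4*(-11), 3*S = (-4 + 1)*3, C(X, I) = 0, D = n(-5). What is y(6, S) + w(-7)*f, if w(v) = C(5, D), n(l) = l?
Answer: 20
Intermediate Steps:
D = -5
w(v) = 0
S = -3 (S = ((-4 + 1)*3)/3 = (-3*3)/3 = (⅓)*(-9) = -3)
f = 220 (f = -20*(-11) = -5*(-44) = 220)
y(m, Z) = 20 (y(m, Z) = 15 + 5 = 20)
y(6, S) + w(-7)*f = 20 + 0*220 = 20 + 0 = 20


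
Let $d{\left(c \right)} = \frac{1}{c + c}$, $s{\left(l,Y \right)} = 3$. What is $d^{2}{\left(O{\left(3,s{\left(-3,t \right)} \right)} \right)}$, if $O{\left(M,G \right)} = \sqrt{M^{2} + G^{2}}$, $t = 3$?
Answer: $\frac{1}{72} \approx 0.013889$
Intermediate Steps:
$O{\left(M,G \right)} = \sqrt{G^{2} + M^{2}}$
$d{\left(c \right)} = \frac{1}{2 c}$
$d^{2}{\left(O{\left(3,s{\left(-3,t \right)} \right)} \right)} = \left(\frac{1}{2 \sqrt{3^{2} + 3^{2}}}\right)^{2} = \left(\frac{1}{2 \sqrt{9 + 9}}\right)^{2} = \left(\frac{1}{2 \sqrt{18}}\right)^{2} = \left(\frac{1}{2 \cdot 3 \sqrt{2}}\right)^{2} = \left(\frac{\frac{1}{6} \sqrt{2}}{2}\right)^{2} = \left(\frac{\sqrt{2}}{12}\right)^{2} = \frac{1}{72}$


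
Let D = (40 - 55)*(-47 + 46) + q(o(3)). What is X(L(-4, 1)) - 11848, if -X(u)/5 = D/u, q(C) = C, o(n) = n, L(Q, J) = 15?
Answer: -11854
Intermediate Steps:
D = 18 (D = (40 - 55)*(-47 + 46) + 3 = -15*(-1) + 3 = 15 + 3 = 18)
X(u) = -90/u
X(L(-4, 1)) - 11848 = -90/15 - 11848 = -90*1/15 - 11848 = -6 - 11848 = -11854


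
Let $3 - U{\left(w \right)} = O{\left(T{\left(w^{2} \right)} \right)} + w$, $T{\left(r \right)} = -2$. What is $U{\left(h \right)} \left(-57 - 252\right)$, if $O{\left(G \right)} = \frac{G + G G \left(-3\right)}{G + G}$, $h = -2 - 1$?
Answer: $- \frac{1545}{2} \approx -772.5$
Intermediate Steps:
$h = -3$
$O{\left(G \right)} = \frac{G - 3 G^{2}}{2 G}$ ($O{\left(G \right)} = \frac{G + G^{2} \left(-3\right)}{2 G} = \left(G - 3 G^{2}\right) \frac{1}{2 G} = \frac{G - 3 G^{2}}{2 G}$)
$U{\left(w \right)} = - \frac{1}{2} - w$ ($U{\left(w \right)} = 3 - \left(\left(\frac{1}{2} - -3\right) + w\right) = 3 - \left(\left(\frac{1}{2} + 3\right) + w\right) = 3 - \left(\frac{7}{2} + w\right) = - \frac{1}{2} - w$)
$U{\left(h \right)} \left(-57 - 252\right) = \left(- \frac{1}{2} - -3\right) \left(-57 - 252\right) = \left(- \frac{1}{2} + 3\right) \left(-57 - 252\right) = \frac{5}{2} \left(-309\right) = - \frac{1545}{2}$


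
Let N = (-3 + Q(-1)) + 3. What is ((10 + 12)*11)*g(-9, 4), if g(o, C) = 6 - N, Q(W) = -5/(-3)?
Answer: 3146/3 ≈ 1048.7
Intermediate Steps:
Q(W) = 5/3 (Q(W) = -5*(-⅓) = 5/3)
N = 5/3 (N = (-3 + 5/3) + 3 = -4/3 + 3 = 5/3 ≈ 1.6667)
g(o, C) = 13/3 (g(o, C) = 6 - 1*5/3 = 6 - 5/3 = 13/3)
((10 + 12)*11)*g(-9, 4) = ((10 + 12)*11)*(13/3) = (22*11)*(13/3) = 242*(13/3) = 3146/3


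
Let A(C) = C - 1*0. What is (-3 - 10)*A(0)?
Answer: 0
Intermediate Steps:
A(C) = C (A(C) = C + 0 = C)
(-3 - 10)*A(0) = (-3 - 10)*0 = -13*0 = 0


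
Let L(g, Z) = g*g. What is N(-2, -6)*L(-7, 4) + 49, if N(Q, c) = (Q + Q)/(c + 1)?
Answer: 441/5 ≈ 88.200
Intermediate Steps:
L(g, Z) = g**2
N(Q, c) = 2*Q/(1 + c) (N(Q, c) = (2*Q)/(1 + c) = 2*Q/(1 + c))
N(-2, -6)*L(-7, 4) + 49 = (2*(-2)/(1 - 6))*(-7)**2 + 49 = (2*(-2)/(-5))*49 + 49 = (2*(-2)*(-1/5))*49 + 49 = (4/5)*49 + 49 = 196/5 + 49 = 441/5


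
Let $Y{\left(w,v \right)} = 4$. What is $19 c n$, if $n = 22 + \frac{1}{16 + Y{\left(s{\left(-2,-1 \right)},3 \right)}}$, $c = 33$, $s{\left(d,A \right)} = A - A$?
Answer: $\frac{276507}{20} \approx 13825.0$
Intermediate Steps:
$s{\left(d,A \right)} = 0$
$n = \frac{441}{20}$ ($n = 22 + \frac{1}{16 + 4} = 22 + \frac{1}{20} = \frac{441}{20} \approx 22.05$)
$19 c n = 19 \cdot 33 \cdot \frac{441}{20} = 627 \cdot \frac{441}{20} = \frac{276507}{20}$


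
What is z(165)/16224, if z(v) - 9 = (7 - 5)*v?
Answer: 113/5408 ≈ 0.020895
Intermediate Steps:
z(v) = 9 + 2*v (z(v) = 9 + (7 - 5)*v = 9 + 2*v)
z(165)/16224 = (9 + 2*165)/16224 = (9 + 330)*(1/16224) = 339*(1/16224) = 113/5408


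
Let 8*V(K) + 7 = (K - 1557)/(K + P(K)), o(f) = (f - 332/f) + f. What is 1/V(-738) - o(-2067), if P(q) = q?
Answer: 7627656974/1845831 ≈ 4132.4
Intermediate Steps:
o(f) = -332/f + 2*f
V(K) = -7/8 + (-1557 + K)/(16*K) (V(K) = -7/8 + ((K - 1557)/(K + K))/8 = -7/8 + ((-1557 + K)/((2*K)))/8 = -7/8 + ((-1557 + K)*(1/(2*K)))/8 = -7/8 + ((-1557 + K)/(2*K))/8 = -7/8 + (-1557 + K)/(16*K))
1/V(-738) - o(-2067) = 1/((1/16)*(-1557 - 13*(-738))/(-738)) - (-332/(-2067) + 2*(-2067)) = 1/((1/16)*(-1/738)*(-1557 + 9594)) - (-332*(-1/2067) - 4134) = 1/((1/16)*(-1/738)*8037) - (332/2067 - 4134) = 1/(-893/1312) - 1*(-8544646/2067) = -1312/893 + 8544646/2067 = 7627656974/1845831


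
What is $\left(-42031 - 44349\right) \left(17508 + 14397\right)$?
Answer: $-2755953900$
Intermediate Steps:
$\left(-42031 - 44349\right) \left(17508 + 14397\right) = \left(-86380\right) 31905 = -2755953900$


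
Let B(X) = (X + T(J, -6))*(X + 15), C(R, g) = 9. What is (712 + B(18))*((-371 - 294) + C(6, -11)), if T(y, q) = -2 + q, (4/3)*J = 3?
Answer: -683552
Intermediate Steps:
J = 9/4 (J = (3/4)*3 = 9/4 ≈ 2.2500)
B(X) = (-8 + X)*(15 + X) (B(X) = (X + (-2 - 6))*(X + 15) = (X - 8)*(15 + X) = (-8 + X)*(15 + X))
(712 + B(18))*((-371 - 294) + C(6, -11)) = (712 + (-120 + 18**2 + 7*18))*((-371 - 294) + 9) = (712 + (-120 + 324 + 126))*(-665 + 9) = (712 + 330)*(-656) = 1042*(-656) = -683552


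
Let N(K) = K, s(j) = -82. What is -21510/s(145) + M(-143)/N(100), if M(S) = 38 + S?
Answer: 214239/820 ≈ 261.27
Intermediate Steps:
-21510/s(145) + M(-143)/N(100) = -21510/(-82) + (38 - 143)/100 = -21510*(-1/82) - 105*1/100 = 10755/41 - 21/20 = 214239/820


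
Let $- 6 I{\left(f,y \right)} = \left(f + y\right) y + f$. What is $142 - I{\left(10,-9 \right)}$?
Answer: $\frac{853}{6} \approx 142.17$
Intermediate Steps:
$I{\left(f,y \right)} = - \frac{f}{6} - \frac{y \left(f + y\right)}{6}$ ($I{\left(f,y \right)} = - \frac{\left(f + y\right) y + f}{6} = - \frac{y \left(f + y\right) + f}{6} = - \frac{f + y \left(f + y\right)}{6} = - \frac{f}{6} - \frac{y \left(f + y\right)}{6}$)
$142 - I{\left(10,-9 \right)} = 142 - \left(\left(- \frac{1}{6}\right) 10 - \frac{\left(-9\right)^{2}}{6} - \frac{5}{3} \left(-9\right)\right) = 142 - \left(- \frac{5}{3} - \frac{27}{2} + 15\right) = 142 - - \frac{1}{6} = 142 + \frac{1}{6} = \frac{853}{6}$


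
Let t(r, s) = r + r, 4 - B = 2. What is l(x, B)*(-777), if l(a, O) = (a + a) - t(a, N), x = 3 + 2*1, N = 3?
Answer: 0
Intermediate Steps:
B = 2 (B = 4 - 1*2 = 4 - 2 = 2)
x = 5 (x = 3 + 2 = 5)
t(r, s) = 2*r
l(a, O) = 0 (l(a, O) = (a + a) - 2*a = 2*a - 2*a = 0)
l(x, B)*(-777) = 0*(-777) = 0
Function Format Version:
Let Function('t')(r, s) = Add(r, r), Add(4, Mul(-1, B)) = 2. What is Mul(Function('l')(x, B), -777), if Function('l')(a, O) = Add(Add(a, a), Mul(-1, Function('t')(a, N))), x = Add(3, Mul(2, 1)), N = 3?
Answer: 0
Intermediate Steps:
B = 2 (B = Add(4, Mul(-1, 2)) = Add(4, -2) = 2)
x = 5 (x = Add(3, 2) = 5)
Function('t')(r, s) = Mul(2, r)
Function('l')(a, O) = 0 (Function('l')(a, O) = Add(Add(a, a), Mul(-1, Mul(2, a))) = Add(Mul(2, a), Mul(-2, a)) = 0)
Mul(Function('l')(x, B), -777) = Mul(0, -777) = 0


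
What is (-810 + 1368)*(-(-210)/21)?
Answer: 5580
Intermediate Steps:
(-810 + 1368)*(-(-210)/21) = 558*(-(-210)/21) = 558*(-14*(-5/7)) = 558*10 = 5580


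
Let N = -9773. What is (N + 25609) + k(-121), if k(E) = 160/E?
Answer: 1915996/121 ≈ 15835.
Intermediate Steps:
(N + 25609) + k(-121) = (-9773 + 25609) + 160/(-121) = 15836 + 160*(-1/121) = 15836 - 160/121 = 1915996/121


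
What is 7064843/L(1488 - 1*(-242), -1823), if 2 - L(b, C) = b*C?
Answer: 7064843/3153792 ≈ 2.2401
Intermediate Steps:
L(b, C) = 2 - C*b (L(b, C) = 2 - b*C = 2 - C*b)
7064843/L(1488 - 1*(-242), -1823) = 7064843/(2 - 1*(-1823)*(1488 - 1*(-242))) = 7064843/(2 - 1*(-1823)*(1488 + 242)) = 7064843/(2 - 1*(-1823)*1730) = 7064843/(2 + 3153790) = 7064843/3153792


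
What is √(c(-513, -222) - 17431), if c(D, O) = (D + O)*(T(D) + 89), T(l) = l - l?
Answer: I*√82846 ≈ 287.83*I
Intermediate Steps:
T(l) = 0
c(D, O) = 89*D + 89*O (c(D, O) = (D + O)*(0 + 89) = (D + O)*89 = 89*D + 89*O)
√(c(-513, -222) - 17431) = √((89*(-513) + 89*(-222)) - 17431) = √((-45657 - 19758) - 17431) = √(-65415 - 17431) = √(-82846) = I*√82846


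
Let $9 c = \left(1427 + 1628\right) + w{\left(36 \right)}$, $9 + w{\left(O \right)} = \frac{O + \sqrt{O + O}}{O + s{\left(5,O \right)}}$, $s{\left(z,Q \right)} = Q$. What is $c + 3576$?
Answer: $\frac{7829}{2} + \frac{\sqrt{2}}{108} \approx 3914.5$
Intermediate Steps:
$w{\left(O \right)} = -9 + \frac{O + \sqrt{2} \sqrt{O}}{2 O}$ ($w{\left(O \right)} = -9 + \frac{O + \sqrt{O + O}}{O + O} = -9 + \frac{O + \sqrt{2 O}}{2 O} = -9 + \left(O + \sqrt{2} \sqrt{O}\right) \frac{1}{2 O} = -9 + \frac{O + \sqrt{2} \sqrt{O}}{2 O}$)
$c = \frac{677}{2} + \frac{\sqrt{2}}{108}$ ($c = \frac{\left(1427 + 1628\right) - \left(\frac{17}{2} - \frac{\sqrt{2}}{2 \cdot 6}\right)}{9} = \frac{3055 - \left(\frac{17}{2} - \frac{1}{2} \sqrt{2} \cdot \frac{1}{6}\right)}{9} = \frac{3055 - \left(\frac{17}{2} - \frac{\sqrt{2}}{12}\right)}{9} = \frac{\frac{6093}{2} + \frac{\sqrt{2}}{12}}{9} = \frac{677}{2} + \frac{\sqrt{2}}{108} \approx 338.51$)
$c + 3576 = \left(\frac{677}{2} + \frac{\sqrt{2}}{108}\right) + 3576 = \frac{7829}{2} + \frac{\sqrt{2}}{108}$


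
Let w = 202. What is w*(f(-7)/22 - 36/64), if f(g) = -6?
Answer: -14847/88 ≈ -168.72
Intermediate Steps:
w*(f(-7)/22 - 36/64) = 202*(-6/22 - 36/64) = 202*(-6*1/22 - 36*1/64) = 202*(-3/11 - 9/16) = 202*(-147/176) = -14847/88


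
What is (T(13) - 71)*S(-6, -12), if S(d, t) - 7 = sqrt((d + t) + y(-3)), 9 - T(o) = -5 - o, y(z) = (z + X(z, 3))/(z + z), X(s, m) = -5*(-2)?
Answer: -308 - 22*I*sqrt(690)/3 ≈ -308.0 - 192.63*I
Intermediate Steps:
X(s, m) = 10
y(z) = (10 + z)/(2*z) (y(z) = (z + 10)/(z + z) = (10 + z)/((2*z)) = (10 + z)*(1/(2*z)) = (10 + z)/(2*z))
T(o) = 14 + o (T(o) = 9 - (-5 - o) = 9 + (5 + o) = 14 + o)
S(d, t) = 7 + sqrt(-7/6 + d + t) (S(d, t) = 7 + sqrt((d + t) + (1/2)*(10 - 3)/(-3)) = 7 + sqrt((d + t) + (1/2)*(-1/3)*7) = 7 + sqrt((d + t) - 7/6) = 7 + sqrt(-7/6 + d + t))
(T(13) - 71)*S(-6, -12) = ((14 + 13) - 71)*(7 + sqrt(-42 + 36*(-6) + 36*(-12))/6) = (27 - 71)*(7 + sqrt(-42 - 216 - 432)/6) = -44*(7 + sqrt(-690)/6) = -44*(7 + (I*sqrt(690))/6) = -44*(7 + I*sqrt(690)/6) = -308 - 22*I*sqrt(690)/3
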